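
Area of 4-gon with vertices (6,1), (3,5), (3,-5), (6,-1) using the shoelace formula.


sum(xi*y_{i+1}) = 6*5 + 3*(-5) + 3*(-1) + 6*1 = 18
sum(yi*x_{i+1}) = 1*3 + 5*3 - 5*6 - 1*6 = -18
Area = |18 + 18|/2 = 36/2 = 18.0000

18.0000 sq units


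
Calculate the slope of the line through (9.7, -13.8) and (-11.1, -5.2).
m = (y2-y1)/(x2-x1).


dy = -5.2 + 13.8 = 8.6
dx = -11.1 - 9.7 = -20.8
m = 8.6/(-20.8) = -0.4135

m = -0.4135


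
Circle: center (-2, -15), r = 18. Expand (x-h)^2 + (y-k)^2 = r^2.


(x+ 2)^2 + (y+ 15)^2 = 18^2
D = -2h = 4, E = -2k = 30
F = h^2+k^2-r^2 = 4+225-324 = -95

x^2 + y^2 + 4x + 30y - 95 = 0


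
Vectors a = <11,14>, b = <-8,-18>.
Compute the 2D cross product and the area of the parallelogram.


cross = 11*(-18) - 14*(-8) = -198 + 112 = -86
Parallelogram area = |-86| = 86

cross = -86, parallelogram area = 86


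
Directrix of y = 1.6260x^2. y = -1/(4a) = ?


a = 1.6260
1/(4a) = 0.1538
directrix: y = -0.1538 = -0.1538

y = -0.1538


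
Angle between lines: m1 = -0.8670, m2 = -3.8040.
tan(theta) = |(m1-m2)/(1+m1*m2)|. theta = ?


m1-m2 = 2.937
1+m1*m2 = 4.298068
tan(theta) = |2.937/4.298068| = 0.683330
theta = arctan(|2.937/4.298068|) = 34.3460 degrees (acute angle)

34.3460 degrees


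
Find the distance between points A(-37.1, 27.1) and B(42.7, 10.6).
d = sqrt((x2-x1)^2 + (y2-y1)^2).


dx = 42.7 + 37.1 = 79.8
dy = 10.6 - 27.1 = -16.5
d = sqrt(6368.04 + 272.25) = sqrt(6640.29) = 81.4880

81.4880


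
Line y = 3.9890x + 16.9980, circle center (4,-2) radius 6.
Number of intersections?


Substitute y = 3.9890x + 16.9980: (x-4)^2 + (3.9890x+16.9980+ 2)^2 = 36
Expand to Ax^2 + Bx + C = 0, where b-k = 18.998
A = 1+m^2 = 16.912121
B = 2(m(b-k) - h) = 2(3.9890*18.998 - 4) = 143.566044
C = h^2 + (b-k)^2 - r^2 = 16 + 360.924004 - 36 = 340.924004
disc = B^2-4AC = 20611.2090 - 23062.9920 = -2451.7830
disc < 0

0 intersection points


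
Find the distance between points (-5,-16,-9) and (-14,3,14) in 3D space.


dx=-9, dy=19, dz=23
d = sqrt(81+361+529) = sqrt(971) = 31.1609

31.1609


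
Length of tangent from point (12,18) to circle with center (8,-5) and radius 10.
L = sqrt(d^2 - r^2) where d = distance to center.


d = sqrt((12-8)^2 + (18+ 5)^2) = sqrt(16+529) = 23.3452
L = sqrt(545.0000 - 100) = sqrt(445.0000) = 21.0950

21.0950


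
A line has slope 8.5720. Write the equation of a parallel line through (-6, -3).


Parallel lines have equal slopes.
m2 = 8.5720
b2 = -3 - 8.5720*(-6) = 48.4320

y = 8.5720x + 48.4320


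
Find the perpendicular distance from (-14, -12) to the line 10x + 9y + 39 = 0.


|10*(-14) + 9*(-12) + 39| = |-209| = 209
sqrt(100 + 81) = sqrt(181) = 13.4536
d = 209/sqrt(181) = 15.5348

15.5348


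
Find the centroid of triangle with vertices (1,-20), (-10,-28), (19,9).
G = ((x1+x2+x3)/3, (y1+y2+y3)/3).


Gx = (1- 10+19)/3 = 10/3 = 3.3333
Gy = (-20- 28+9)/3 = -39/3 = -13.0000

G = (3.3333, -13.0000)


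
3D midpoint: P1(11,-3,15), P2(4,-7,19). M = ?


Mx = (11+4)/2 = 7.5000
My = (-3- 7)/2 = -5.0000
Mz = (15+19)/2 = 17.0000

M = (7.5000, -5.0000, 17.0000)


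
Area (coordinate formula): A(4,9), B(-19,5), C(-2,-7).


4*(5+ 7) = 48
-19*(-7-9) = 304
-2*(9-5) = -8
sum = 344
Area = |344|/2 = 172.0000

172.0000 sq units


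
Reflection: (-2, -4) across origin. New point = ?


Reflection rule for origin: (-x, -y)
(-2, -4) -> (2, 4)

(2, 4)


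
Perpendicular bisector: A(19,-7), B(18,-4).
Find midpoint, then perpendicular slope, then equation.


Midpoint = (18.5, -5.5)
Slope of AB = dy/dx = 3/(-1) = -3.0000
Perp slope = -dx/dy = 1/3 = 0.3333
b = My - (perp slope)*Mx = -5.5 + (-1*18.5)/3 = -5.5 - 6.1667 = -11.6667

y = 0.3333x - 11.6667


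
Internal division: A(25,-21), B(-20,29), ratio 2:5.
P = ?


Px = (2*(-20) + 5*25)/7 = 85/7 = 12.1429
Py = (2*29 + 5*(-21))/7 = -47/7 = -6.7143

P = (12.1429, -6.7143)


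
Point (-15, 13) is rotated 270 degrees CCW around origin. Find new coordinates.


cos(270) = 0, sin(270) = -1
x' = -15*0 - 13*(-1) = 13
y' = -15*(-1) + 13*0 = 15

(13, 15)


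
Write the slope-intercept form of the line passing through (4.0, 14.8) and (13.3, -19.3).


m = (-34.1)/(9.3) = -3.6667
b = y1 - m*x1 = 14.8 - (-34.1*4.0)/(9.3) = 14.8 + 14.6667 = 29.4667

y = -3.6667x + 29.4667


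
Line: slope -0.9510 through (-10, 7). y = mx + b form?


y - 7 = -0.9510(x + 10)
y = -0.9510x + 7 + 0.9510*(-10)
y = -0.9510x - 2.5100

y = -0.9510x - 2.5100


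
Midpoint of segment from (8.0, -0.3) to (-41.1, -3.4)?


Mx = (8.0 - 41.1)/2 = -33.1/2 = -16.5500
My = (-0.3 - 3.4)/2 = -3.7/2 = -1.8500

(-16.5500, -1.8500)


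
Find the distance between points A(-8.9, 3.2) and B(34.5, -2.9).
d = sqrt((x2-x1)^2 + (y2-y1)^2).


dx = 34.5 + 8.9 = 43.4
dy = -2.9 - 3.2 = -6.1
d = sqrt(1883.56 + 37.21) = sqrt(1920.77) = 43.8266

43.8266


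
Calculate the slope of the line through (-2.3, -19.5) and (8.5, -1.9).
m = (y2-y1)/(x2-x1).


dy = -1.9 + 19.5 = 17.6
dx = 8.5 + 2.3 = 10.8
m = 17.6/10.8 = 1.6296

m = 1.6296


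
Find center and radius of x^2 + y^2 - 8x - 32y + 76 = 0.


h = -D/2 = 8/2 = 4
k = -E/2 = 32/2 = 16
r^2 = h^2 + k^2 - F = 16 + 256 - 76 = 196
r = 14

Center (4, 16), radius = 14


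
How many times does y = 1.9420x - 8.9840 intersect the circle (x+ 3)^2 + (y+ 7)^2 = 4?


Substitute y = 1.9420x - 8.9840: (x+ 3)^2 + (1.9420x- 8.9840+ 7)^2 = 4
Expand to Ax^2 + Bx + C = 0, where b-k = -1.984
A = 1+m^2 = 4.771364
B = 2(m(b-k) - h) = 2(1.9420*(-1.984) + 3) = -1.705856
C = h^2 + (b-k)^2 - r^2 = 9 + 3.936256 - 4 = 8.936256
disc = B^2-4AC = 2.9099 - 170.5525 = -167.6426
disc < 0

0 intersection points


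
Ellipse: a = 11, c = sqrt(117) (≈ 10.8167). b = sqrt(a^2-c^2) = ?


b^2 = 11^2 - (sqrt(117))^2 = 121 - 117 = 4
b = sqrt(4) = 2

b = 2


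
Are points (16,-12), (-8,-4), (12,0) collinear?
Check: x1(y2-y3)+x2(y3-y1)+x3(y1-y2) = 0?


16*(-4-0) - 8*(0+ 12) + 12*(-12+ 4)
= -64 - 96 - 96 = -256

No, not collinear (determinant = -256)


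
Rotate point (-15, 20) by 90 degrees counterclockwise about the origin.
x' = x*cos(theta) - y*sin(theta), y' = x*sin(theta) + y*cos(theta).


cos(90) = 0, sin(90) = 1
x' = -15*0 - 20*1 = -20
y' = -15*1 + 20*0 = -15

(-20, -15)


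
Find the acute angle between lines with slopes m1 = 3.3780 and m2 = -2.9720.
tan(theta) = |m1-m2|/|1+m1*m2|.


m1-m2 = 6.35
1+m1*m2 = -9.039416
tan(theta) = |6.35/(-9.039416)| = 0.702479
theta = arctan(|6.35/(-9.039416)|) = 35.0872 degrees (acute angle)

35.0872 degrees


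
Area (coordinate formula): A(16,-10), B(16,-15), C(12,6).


16*(-15-6) = -336
16*(6+ 10) = 256
12*(-10+ 15) = 60
sum = -20
Area = |-20|/2 = 10.0000

10.0000 sq units


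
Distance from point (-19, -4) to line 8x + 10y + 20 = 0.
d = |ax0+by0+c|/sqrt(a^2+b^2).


|8*(-19) + 10*(-4) + 20| = |-172| = 172
sqrt(64 + 100) = sqrt(164) = 12.8062
d = 172/sqrt(164) = 13.4309

13.4309


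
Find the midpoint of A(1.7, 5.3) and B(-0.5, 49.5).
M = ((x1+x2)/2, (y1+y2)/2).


Mx = (1.7 - 0.5)/2 = 1.2/2 = 0.6000
My = (5.3 + 49.5)/2 = 54.8/2 = 27.4000

(0.6000, 27.4000)


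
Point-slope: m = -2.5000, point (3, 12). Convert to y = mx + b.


y - 12 = -2.5000(x - 3)
y = -2.5000x + 12 + 2.5000*3
y = -2.5000x + 19.5000

y = -2.5000x + 19.5000


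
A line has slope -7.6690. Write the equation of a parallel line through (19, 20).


Parallel lines have equal slopes.
m2 = -7.6690
b2 = 20 + 7.6690*19 = 165.7110

y = -7.6690x + 165.7110


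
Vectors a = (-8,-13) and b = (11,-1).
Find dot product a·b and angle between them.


a·b = -8*11 - 13*(-1) = -88 + 13 = -75
|a| = sqrt(64+169) = 15.2643
|b| = sqrt(121+1) = 11.0454
cos(theta) = -75/(sqrt(233)*sqrt(122)) = -75/sqrt(28426) = -0.444840
theta = arccos(-75/sqrt(28426)) = 116.4131 degrees

a·b = -75, theta = 116.4131 deg


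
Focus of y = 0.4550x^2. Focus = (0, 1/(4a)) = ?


a = 0.4550
4a = 1.8200
focus = (0, 1/1.8200) = (0, 0.5495)

Focus = (0, 0.5495)


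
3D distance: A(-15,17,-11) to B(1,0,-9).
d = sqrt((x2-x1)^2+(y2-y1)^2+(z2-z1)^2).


dx=16, dy=-17, dz=2
d = sqrt(256+289+4) = sqrt(549) = 23.4307

23.4307


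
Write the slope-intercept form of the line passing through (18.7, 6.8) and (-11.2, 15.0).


m = (8.2)/(-29.9) = -0.2742
b = y1 - m*x1 = 6.8 - (8.2*18.7)/(-29.9) = 6.8 + 5.1284 = 11.9284

y = -0.2742x + 11.9284


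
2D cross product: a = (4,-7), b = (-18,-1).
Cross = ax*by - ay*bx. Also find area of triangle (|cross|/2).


cross = 4*(-1) + 7*(-18) = -4 - 126 = -130
Triangle area = |-130|/2 = 130/2 = 65.0000

cross = -130, triangle area = 65.0000


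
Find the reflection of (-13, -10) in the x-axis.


Reflection rule for x-axis: (x, -y)
(-13, -10) -> (-13, 10)

(-13, 10)


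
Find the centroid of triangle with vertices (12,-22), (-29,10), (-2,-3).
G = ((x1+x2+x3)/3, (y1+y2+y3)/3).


Gx = (12- 29- 2)/3 = -19/3 = -6.3333
Gy = (-22+10- 3)/3 = -15/3 = -5.0000

G = (-6.3333, -5.0000)


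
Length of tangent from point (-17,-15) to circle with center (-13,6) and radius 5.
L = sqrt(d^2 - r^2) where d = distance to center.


d = sqrt((-17+ 13)^2 + (-15-6)^2) = sqrt(16+441) = 21.3776
L = sqrt(457.0000 - 25) = sqrt(432.0000) = 20.7846

20.7846


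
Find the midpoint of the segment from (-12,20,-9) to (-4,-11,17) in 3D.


Mx = (-12- 4)/2 = -8.0000
My = (20- 11)/2 = 4.5000
Mz = (-9+17)/2 = 4.0000

M = (-8.0000, 4.5000, 4.0000)


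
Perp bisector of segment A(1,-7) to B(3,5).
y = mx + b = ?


Midpoint = (2, -1)
Slope of AB = dy/dx = 12/2 = 6.0000
Perp slope = -dx/dy = -2/12 = -0.1667
b = My - (perp slope)*Mx = -1 + (2*2)/12 = -1 + 0.3333 = -0.6667

y = -0.1667x - 0.6667


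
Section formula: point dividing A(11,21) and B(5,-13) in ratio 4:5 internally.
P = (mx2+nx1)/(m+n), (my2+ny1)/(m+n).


Px = (4*5 + 5*11)/9 = 75/9 = 8.3333
Py = (4*(-13) + 5*21)/9 = 53/9 = 5.8889

P = (8.3333, 5.8889)


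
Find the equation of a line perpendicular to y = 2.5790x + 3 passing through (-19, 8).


Perpendicular slope = -1/m1 = -1/2.5790 = -0.3877
b2 = y0 - m2*x0 = 8 - 19/2.5790 = 8 - 7.3672 = 0.6328

y = -0.3877x + 0.6328


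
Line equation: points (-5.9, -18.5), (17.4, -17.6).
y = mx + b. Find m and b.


m = (0.9)/(23.3) = 0.0386
b = y1 - m*x1 = -18.5 - (0.9*(-5.9))/(23.3) = -18.5 + 0.2279 = -18.2721

y = 0.0386x - 18.2721


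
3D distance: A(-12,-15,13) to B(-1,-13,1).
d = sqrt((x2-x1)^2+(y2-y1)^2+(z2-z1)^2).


dx=11, dy=2, dz=-12
d = sqrt(121+4+144) = sqrt(269) = 16.4012

16.4012


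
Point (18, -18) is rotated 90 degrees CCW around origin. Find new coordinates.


cos(90) = 0, sin(90) = 1
x' = 18*0 + 18*1 = 18
y' = 18*1 - 18*0 = 18

(18, 18)


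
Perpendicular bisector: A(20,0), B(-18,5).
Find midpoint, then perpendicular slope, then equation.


Midpoint = (1, 2.5)
Slope of AB = dy/dx = 5/(-38) = -0.1316
Perp slope = -dx/dy = 38/5 = 7.6000
b = My - (perp slope)*Mx = 2.5 + (-38*1)/5 = 2.5 - 7.6000 = -5.1000

y = 7.6000x - 5.1000


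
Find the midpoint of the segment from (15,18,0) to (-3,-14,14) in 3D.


Mx = (15- 3)/2 = 6.0000
My = (18- 14)/2 = 2.0000
Mz = (0+14)/2 = 7.0000

M = (6.0000, 2.0000, 7.0000)


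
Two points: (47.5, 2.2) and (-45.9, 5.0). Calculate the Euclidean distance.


dx = -45.9 - 47.5 = -93.4
dy = 5.0 - 2.2 = 2.8
d = sqrt(8723.56 + 7.84) = sqrt(8731.4) = 93.4420

93.4420


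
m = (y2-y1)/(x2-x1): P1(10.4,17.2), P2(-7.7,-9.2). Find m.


dy = -9.2 - 17.2 = -26.4
dx = -7.7 - 10.4 = -18.1
m = -26.4/(-18.1) = 1.4586

m = 1.4586


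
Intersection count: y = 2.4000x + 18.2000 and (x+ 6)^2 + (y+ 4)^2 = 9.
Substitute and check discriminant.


Substitute y = 2.4000x + 18.2000: (x+ 6)^2 + (2.4000x+18.2000+ 4)^2 = 9
Expand to Ax^2 + Bx + C = 0, where b-k = 22.2
A = 1+m^2 = 6.76
B = 2(m(b-k) - h) = 2(2.4000*22.2 + 6) = 118.56
C = h^2 + (b-k)^2 - r^2 = 36 + 492.84 - 9 = 519.84
disc = B^2-4AC = 14056.4736 - 14056.4736 = 0
disc = 0

1 intersection point (tangent)


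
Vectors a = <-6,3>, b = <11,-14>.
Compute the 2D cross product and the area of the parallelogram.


cross = -6*(-14) - 3*11 = 84 - 33 = 51
Parallelogram area = |51| = 51

cross = 51, parallelogram area = 51


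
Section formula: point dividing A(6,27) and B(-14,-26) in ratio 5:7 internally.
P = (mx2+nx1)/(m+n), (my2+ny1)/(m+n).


Px = (5*(-14) + 7*6)/12 = -28/12 = -2.3333
Py = (5*(-26) + 7*27)/12 = 59/12 = 4.9167

P = (-2.3333, 4.9167)


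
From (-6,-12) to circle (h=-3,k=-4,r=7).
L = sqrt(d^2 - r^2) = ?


d = sqrt((-6+ 3)^2 + (-12+ 4)^2) = sqrt(9+64) = 8.5440
L = sqrt(73.0000 - 49) = sqrt(24.0000) = 4.8990

4.8990


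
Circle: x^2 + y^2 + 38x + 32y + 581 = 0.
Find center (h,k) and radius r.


h = -D/2 = -38/2 = -19
k = -E/2 = -32/2 = -16
r^2 = h^2 + k^2 - F = 361 + 256 - 581 = 36
r = 6

Center (-19, -16), radius = 6


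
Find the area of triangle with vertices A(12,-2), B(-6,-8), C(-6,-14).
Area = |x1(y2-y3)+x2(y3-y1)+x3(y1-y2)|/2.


12*(-8+ 14) = 72
-6*(-14+ 2) = 72
-6*(-2+ 8) = -36
sum = 108
Area = |108|/2 = 54.0000

54.0000 sq units


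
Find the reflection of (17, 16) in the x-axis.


Reflection rule for x-axis: (x, -y)
(17, 16) -> (17, -16)

(17, -16)


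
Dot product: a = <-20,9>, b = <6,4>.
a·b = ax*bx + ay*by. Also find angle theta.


a·b = -20*6 + 9*4 = -120 + 36 = -84
|a| = sqrt(400+81) = 21.9317
|b| = sqrt(36+16) = 7.2111
cos(theta) = -84/(sqrt(481)*sqrt(52)) = -84/sqrt(25012) = -0.531135
theta = arccos(-84/sqrt(25012)) = 122.0822 degrees

a·b = -84, theta = 122.0822 deg


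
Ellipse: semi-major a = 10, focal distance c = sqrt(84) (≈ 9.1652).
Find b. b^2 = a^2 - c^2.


b^2 = 10^2 - (sqrt(84))^2 = 100 - 84 = 16
b = sqrt(16) = 4

b = 4


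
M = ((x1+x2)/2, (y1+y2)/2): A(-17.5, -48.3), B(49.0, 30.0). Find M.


Mx = (-17.5 + 49.0)/2 = 31.5/2 = 15.7500
My = (-48.3 + 30.0)/2 = -18.3/2 = -9.1500

(15.7500, -9.1500)


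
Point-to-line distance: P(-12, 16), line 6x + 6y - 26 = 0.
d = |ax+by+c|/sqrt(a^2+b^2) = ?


|6*(-12) + 6*16 - 26| = |-2| = 2
sqrt(36 + 36) = sqrt(72) = 8.4853
d = 2/sqrt(72) = 0.2357

0.2357


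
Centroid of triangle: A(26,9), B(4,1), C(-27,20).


Gx = (26+4- 27)/3 = 3/3 = 1.0000
Gy = (9+1+20)/3 = 30/3 = 10.0000

G = (1.0000, 10.0000)


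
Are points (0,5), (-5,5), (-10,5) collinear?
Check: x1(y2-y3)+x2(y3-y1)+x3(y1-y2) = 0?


0*(5-5) - 5*(5-5) - 10*(5-5)
= 0 + 0 + 0 = 0

Yes, collinear (determinant = 0)


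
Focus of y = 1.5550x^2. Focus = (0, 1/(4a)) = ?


a = 1.5550
4a = 6.2200
focus = (0, 1/6.2200) = (0, 0.1608)

Focus = (0, 0.1608)


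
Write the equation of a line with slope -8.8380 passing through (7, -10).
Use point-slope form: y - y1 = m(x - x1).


y + 10 = -8.8380(x - 7)
y = -8.8380x - 10 + 8.8380*7
y = -8.8380x + 51.8660

y = -8.8380x + 51.8660


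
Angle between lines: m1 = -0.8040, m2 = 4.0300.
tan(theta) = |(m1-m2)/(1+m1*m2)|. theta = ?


m1-m2 = -4.834
1+m1*m2 = -2.24012
tan(theta) = |-4.834/(-2.24012)| = 2.157920
theta = arctan(|-4.834/(-2.24012)|) = 65.1366 degrees (acute angle)

65.1366 degrees


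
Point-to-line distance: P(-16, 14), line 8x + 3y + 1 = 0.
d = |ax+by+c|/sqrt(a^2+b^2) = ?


|8*(-16) + 3*14 + 1| = |-85| = 85
sqrt(64 + 9) = sqrt(73) = 8.5440
d = 85/sqrt(73) = 9.9485

9.9485


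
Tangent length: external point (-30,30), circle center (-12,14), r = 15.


d = sqrt((-30+ 12)^2 + (30-14)^2) = sqrt(324+256) = 24.0832
L = sqrt(580.0000 - 225) = sqrt(355.0000) = 18.8414

18.8414


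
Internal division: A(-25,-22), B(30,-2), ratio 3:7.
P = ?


Px = (3*30 + 7*(-25))/10 = -85/10 = -8.5000
Py = (3*(-2) + 7*(-22))/10 = -160/10 = -16.0000

P = (-8.5000, -16.0000)


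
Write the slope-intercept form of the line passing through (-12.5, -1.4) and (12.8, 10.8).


m = (12.2)/(25.3) = 0.4822
b = y1 - m*x1 = -1.4 - (12.2*(-12.5))/(25.3) = -1.4 + 6.0277 = 4.6277

y = 0.4822x + 4.6277


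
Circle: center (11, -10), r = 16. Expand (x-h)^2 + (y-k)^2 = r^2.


(x-11)^2 + (y+ 10)^2 = 16^2
D = -2h = -22, E = -2k = 20
F = h^2+k^2-r^2 = 121+100-256 = -35

x^2 + y^2 - 22x + 20y - 35 = 0


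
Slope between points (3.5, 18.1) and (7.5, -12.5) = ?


dy = -12.5 - 18.1 = -30.6
dx = 7.5 - 3.5 = 4.0
m = -30.6/4.0 = -7.6500

m = -7.6500


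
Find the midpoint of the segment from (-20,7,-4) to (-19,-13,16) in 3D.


Mx = (-20- 19)/2 = -19.5000
My = (7- 13)/2 = -3.0000
Mz = (-4+16)/2 = 6.0000

M = (-19.5000, -3.0000, 6.0000)


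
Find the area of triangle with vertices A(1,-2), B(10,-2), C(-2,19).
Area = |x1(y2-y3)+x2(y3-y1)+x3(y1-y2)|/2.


1*(-2-19) = -21
10*(19+ 2) = 210
-2*(-2+ 2) = 0
sum = 189
Area = |189|/2 = 94.5000

94.5000 sq units


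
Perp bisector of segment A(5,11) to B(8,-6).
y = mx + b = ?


Midpoint = (6.5, 2.5)
Slope of AB = dy/dx = -17/3 = -5.6667
Perp slope = -dx/dy = 3/17 = 0.1765
b = My - (perp slope)*Mx = 2.5 + (3*6.5)/(-17) = 2.5 - 1.1471 = 1.3529

y = 0.1765x + 1.3529


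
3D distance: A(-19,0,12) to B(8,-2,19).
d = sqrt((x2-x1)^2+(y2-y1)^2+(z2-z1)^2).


dx=27, dy=-2, dz=7
d = sqrt(729+4+49) = sqrt(782) = 27.9643

27.9643


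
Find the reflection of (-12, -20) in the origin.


Reflection rule for origin: (-x, -y)
(-12, -20) -> (12, 20)

(12, 20)


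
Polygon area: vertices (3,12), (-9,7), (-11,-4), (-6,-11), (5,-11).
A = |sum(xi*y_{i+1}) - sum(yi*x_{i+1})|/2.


sum(xi*y_{i+1}) = 3*7 - 9*(-4) - 11*(-11) - 6*(-11) + 5*12 = 304
sum(yi*x_{i+1}) = 12*(-9) + 7*(-11) - 4*(-6) - 11*5 - 11*3 = -249
Area = |304 + 249|/2 = 553/2 = 276.5000

276.5000 sq units


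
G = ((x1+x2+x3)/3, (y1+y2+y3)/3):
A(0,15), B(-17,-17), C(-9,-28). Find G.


Gx = (0- 17- 9)/3 = -26/3 = -8.6667
Gy = (15- 17- 28)/3 = -30/3 = -10.0000

G = (-8.6667, -10.0000)


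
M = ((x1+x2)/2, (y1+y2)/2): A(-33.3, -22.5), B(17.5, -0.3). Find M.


Mx = (-33.3 + 17.5)/2 = -15.8/2 = -7.9000
My = (-22.5 - 0.3)/2 = -22.8/2 = -11.4000

(-7.9000, -11.4000)


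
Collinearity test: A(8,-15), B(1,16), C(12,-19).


8*(16+ 19) + 1*(-19+ 15) + 12*(-15-16)
= 280 - 4 - 372 = -96

No, not collinear (determinant = -96)


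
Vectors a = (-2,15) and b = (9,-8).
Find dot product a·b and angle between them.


a·b = -2*9 + 15*(-8) = -18 - 120 = -138
|a| = sqrt(4+225) = 15.1327
|b| = sqrt(81+64) = 12.0416
cos(theta) = -138/(sqrt(229)*sqrt(145)) = -138/sqrt(33205) = -0.757316
theta = arccos(-138/sqrt(33205)) = 139.2282 degrees

a·b = -138, theta = 139.2282 deg


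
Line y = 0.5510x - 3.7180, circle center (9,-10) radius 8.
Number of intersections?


Substitute y = 0.5510x - 3.7180: (x-9)^2 + (0.5510x- 3.7180+ 10)^2 = 64
Expand to Ax^2 + Bx + C = 0, where b-k = 6.282
A = 1+m^2 = 1.303601
B = 2(m(b-k) - h) = 2(0.5510*6.282 - 9) = -11.077236
C = h^2 + (b-k)^2 - r^2 = 81 + 39.463524 - 64 = 56.463524
disc = B^2-4AC = 122.7052 - 294.4236 = -171.7184
disc < 0

0 intersection points


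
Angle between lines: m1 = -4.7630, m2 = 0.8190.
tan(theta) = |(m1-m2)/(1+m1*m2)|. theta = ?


m1-m2 = -5.582
1+m1*m2 = -2.900897
tan(theta) = |-5.582/(-2.900897)| = 1.924232
theta = arctan(|-5.582/(-2.900897)|) = 62.5397 degrees (acute angle)

62.5397 degrees


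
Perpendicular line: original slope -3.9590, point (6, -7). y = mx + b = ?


Perpendicular slope = -1/m1 = -1/(-3.9590) = 0.2526
b2 = y0 - m2*x0 = -7 + 6/(-3.9590) = -7 - 1.5155 = -8.5155

y = 0.2526x - 8.5155


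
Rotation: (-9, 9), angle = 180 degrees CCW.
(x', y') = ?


cos(180) = -1, sin(180) = 0
x' = -9*(-1) - 9*0 = 9
y' = -9*0 + 9*(-1) = -9

(9, -9)


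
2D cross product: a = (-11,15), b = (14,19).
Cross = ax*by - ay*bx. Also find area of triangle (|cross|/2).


cross = -11*19 - 15*14 = -209 - 210 = -419
Triangle area = |-419|/2 = 419/2 = 209.5000

cross = -419, triangle area = 209.5000


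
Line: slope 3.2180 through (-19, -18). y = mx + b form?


y + 18 = 3.2180(x + 19)
y = 3.2180x - 18 - 3.2180*(-19)
y = 3.2180x + 43.1420

y = 3.2180x + 43.1420


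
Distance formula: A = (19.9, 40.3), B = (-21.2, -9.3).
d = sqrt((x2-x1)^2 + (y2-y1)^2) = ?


dx = -21.2 - 19.9 = -41.1
dy = -9.3 - 40.3 = -49.6
d = sqrt(1689.21 + 2460.16) = sqrt(4149.37) = 64.4156

64.4156


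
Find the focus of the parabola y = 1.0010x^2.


a = 1.0010
4a = 4.0040
focus = (0, 1/4.0040) = (0, 0.2498)

Focus = (0, 0.2498)


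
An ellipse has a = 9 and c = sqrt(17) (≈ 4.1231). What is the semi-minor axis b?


b^2 = 9^2 - (sqrt(17))^2 = 81 - 17 = 64
b = sqrt(64) = 8

b = 8


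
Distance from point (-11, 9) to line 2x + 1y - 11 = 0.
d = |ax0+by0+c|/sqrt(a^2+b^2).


|2*(-11) + 1*9 - 11| = |-24| = 24
sqrt(4 + 1) = sqrt(5) = 2.2361
d = 24/sqrt(5) = 10.7331

10.7331


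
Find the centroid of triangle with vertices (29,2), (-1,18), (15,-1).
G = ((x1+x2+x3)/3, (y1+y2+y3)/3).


Gx = (29- 1+15)/3 = 43/3 = 14.3333
Gy = (2+18- 1)/3 = 19/3 = 6.3333

G = (14.3333, 6.3333)


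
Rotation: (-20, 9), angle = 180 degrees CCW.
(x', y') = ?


cos(180) = -1, sin(180) = 0
x' = -20*(-1) - 9*0 = 20
y' = -20*0 + 9*(-1) = -9

(20, -9)


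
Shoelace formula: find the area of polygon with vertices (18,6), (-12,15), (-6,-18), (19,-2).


sum(xi*y_{i+1}) = 18*15 - 12*(-18) - 6*(-2) + 19*6 = 612
sum(yi*x_{i+1}) = 6*(-12) + 15*(-6) - 18*19 - 2*18 = -540
Area = |612 + 540|/2 = 1152/2 = 576.0000

576.0000 sq units


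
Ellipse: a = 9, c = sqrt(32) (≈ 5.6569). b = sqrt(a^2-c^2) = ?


b^2 = 9^2 - (sqrt(32))^2 = 81 - 32 = 49
b = sqrt(49) = 7

b = 7


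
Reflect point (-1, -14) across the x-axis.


Reflection rule for x-axis: (x, -y)
(-1, -14) -> (-1, 14)

(-1, 14)


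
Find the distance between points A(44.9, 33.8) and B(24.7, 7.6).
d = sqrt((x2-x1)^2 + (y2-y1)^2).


dx = 24.7 - 44.9 = -20.2
dy = 7.6 - 33.8 = -26.2
d = sqrt(408.04 + 686.44) = sqrt(1094.48) = 33.0829

33.0829


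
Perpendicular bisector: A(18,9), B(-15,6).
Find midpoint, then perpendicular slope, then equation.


Midpoint = (1.5, 7.5)
Slope of AB = dy/dx = -3/(-33) = 0.0909
Perp slope = -dx/dy = -33/3 = -11.0000
b = My - (perp slope)*Mx = 7.5 + (-33*1.5)/(-3) = 7.5 + 16.5000 = 24.0000

y = -11.0000x + 24.0000


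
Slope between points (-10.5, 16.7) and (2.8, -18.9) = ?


dy = -18.9 - 16.7 = -35.6
dx = 2.8 + 10.5 = 13.3
m = -35.6/13.3 = -2.6767

m = -2.6767


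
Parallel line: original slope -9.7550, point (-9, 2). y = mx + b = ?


Parallel lines have equal slopes.
m2 = -9.7550
b2 = 2 + 9.7550*(-9) = -85.7950

y = -9.7550x - 85.7950


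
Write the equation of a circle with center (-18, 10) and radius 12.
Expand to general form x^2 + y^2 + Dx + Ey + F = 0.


(x+ 18)^2 + (y-10)^2 = 12^2
D = -2h = 36, E = -2k = -20
F = h^2+k^2-r^2 = 324+100-144 = 280

x^2 + y^2 + 36x - 20y + 280 = 0


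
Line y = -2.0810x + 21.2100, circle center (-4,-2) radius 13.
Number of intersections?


Substitute y = -2.0810x + 21.2100: (x+ 4)^2 + (-2.0810x+21.2100+ 2)^2 = 169
Expand to Ax^2 + Bx + C = 0, where b-k = 23.21
A = 1+m^2 = 5.330561
B = 2(m(b-k) - h) = 2(-2.0810*23.21 + 4) = -88.60002
C = h^2 + (b-k)^2 - r^2 = 16 + 538.7041 - 169 = 385.7041
disc = B^2-4AC = 7849.9635 - 8224.0769 = -374.1134
disc < 0

0 intersection points


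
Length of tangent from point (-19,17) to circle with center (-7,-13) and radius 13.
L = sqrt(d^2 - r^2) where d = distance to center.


d = sqrt((-19+ 7)^2 + (17+ 13)^2) = sqrt(144+900) = 32.3110
L = sqrt(1044.0000 - 169) = sqrt(875.0000) = 29.5804

29.5804


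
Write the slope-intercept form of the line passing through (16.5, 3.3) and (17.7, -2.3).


m = (-5.6)/(1.2) = -4.6667
b = y1 - m*x1 = 3.3 - (-5.6*16.5)/(1.2) = 3.3 + 77.0000 = 80.3000

y = -4.6667x + 80.3000


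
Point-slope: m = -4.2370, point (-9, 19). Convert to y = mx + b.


y - 19 = -4.2370(x + 9)
y = -4.2370x + 19 + 4.2370*(-9)
y = -4.2370x - 19.1330

y = -4.2370x - 19.1330


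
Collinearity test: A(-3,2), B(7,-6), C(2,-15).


-3*(-6+ 15) + 7*(-15-2) + 2*(2+ 6)
= -27 - 119 + 16 = -130

No, not collinear (determinant = -130)


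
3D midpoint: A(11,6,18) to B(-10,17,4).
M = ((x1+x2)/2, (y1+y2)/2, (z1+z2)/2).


Mx = (11- 10)/2 = 0.5000
My = (6+17)/2 = 11.5000
Mz = (18+4)/2 = 11.0000

M = (0.5000, 11.5000, 11.0000)


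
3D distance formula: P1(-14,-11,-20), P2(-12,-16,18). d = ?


dx=2, dy=-5, dz=38
d = sqrt(4+25+1444) = sqrt(1473) = 38.3797

38.3797


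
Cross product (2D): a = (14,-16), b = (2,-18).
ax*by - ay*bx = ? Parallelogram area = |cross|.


cross = 14*(-18) + 16*2 = -252 + 32 = -220
Parallelogram area = |-220| = 220

cross = -220, parallelogram area = 220


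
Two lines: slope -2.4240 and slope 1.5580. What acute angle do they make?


m1-m2 = -3.982
1+m1*m2 = -2.776592
tan(theta) = |-3.982/(-2.776592)| = 1.434132
theta = arctan(|-3.982/(-2.776592)|) = 55.1125 degrees (acute angle)

55.1125 degrees


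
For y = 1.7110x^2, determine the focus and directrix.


a = 1.7110
1/(4a) = 0.1461
Focus = (0, 0.1461)
Directrix: y = -0.1461

Focus = (0, 0.1461), Directrix: y = -0.1461


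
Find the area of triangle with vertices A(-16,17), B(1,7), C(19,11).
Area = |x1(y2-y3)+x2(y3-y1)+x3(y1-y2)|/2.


-16*(7-11) = 64
1*(11-17) = -6
19*(17-7) = 190
sum = 248
Area = |248|/2 = 124.0000

124.0000 sq units


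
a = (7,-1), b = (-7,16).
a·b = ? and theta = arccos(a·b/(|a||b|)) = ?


a·b = 7*(-7) - 1*16 = -49 - 16 = -65
|a| = sqrt(49+1) = 7.0711
|b| = sqrt(49+256) = 17.4642
cos(theta) = -65/(sqrt(50)*sqrt(305)) = -65/sqrt(15250) = -0.526355
theta = arccos(-65/sqrt(15250)) = 121.7595 degrees

a·b = -65, theta = 121.7595 deg


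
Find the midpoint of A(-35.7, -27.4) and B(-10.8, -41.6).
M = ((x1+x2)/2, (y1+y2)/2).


Mx = (-35.7 - 10.8)/2 = -46.5/2 = -23.2500
My = (-27.4 - 41.6)/2 = -69.0/2 = -34.5000

(-23.2500, -34.5000)


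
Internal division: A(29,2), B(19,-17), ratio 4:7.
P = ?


Px = (4*19 + 7*29)/11 = 279/11 = 25.3636
Py = (4*(-17) + 7*2)/11 = -54/11 = -4.9091

P = (25.3636, -4.9091)


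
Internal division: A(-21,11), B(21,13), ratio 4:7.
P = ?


Px = (4*21 + 7*(-21))/11 = -63/11 = -5.7273
Py = (4*13 + 7*11)/11 = 129/11 = 11.7273

P = (-5.7273, 11.7273)


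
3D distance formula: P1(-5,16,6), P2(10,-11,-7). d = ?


dx=15, dy=-27, dz=-13
d = sqrt(225+729+169) = sqrt(1123) = 33.5112

33.5112


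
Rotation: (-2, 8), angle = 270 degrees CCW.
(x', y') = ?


cos(270) = 0, sin(270) = -1
x' = -2*0 - 8*(-1) = 8
y' = -2*(-1) + 8*0 = 2

(8, 2)


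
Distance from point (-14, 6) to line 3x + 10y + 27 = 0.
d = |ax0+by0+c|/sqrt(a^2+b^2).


|3*(-14) + 10*6 + 27| = |45| = 45
sqrt(9 + 100) = sqrt(109) = 10.4403
d = 45/sqrt(109) = 4.3102

4.3102


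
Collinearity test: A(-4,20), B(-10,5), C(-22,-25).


-4*(5+ 25) - 10*(-25-20) - 22*(20-5)
= -120 + 450 - 330 = 0

Yes, collinear (determinant = 0)


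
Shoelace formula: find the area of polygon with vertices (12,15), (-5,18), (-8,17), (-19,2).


sum(xi*y_{i+1}) = 12*18 - 5*17 - 8*2 - 19*15 = -170
sum(yi*x_{i+1}) = 15*(-5) + 18*(-8) + 17*(-19) + 2*12 = -518
Area = |-170 + 518|/2 = 348/2 = 174.0000

174.0000 sq units


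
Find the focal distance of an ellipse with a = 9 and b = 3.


c^2 = 9^2 - 3^2 = 81 - 9 = 72
c = sqrt(72) = 8.4853

c = 8.4853


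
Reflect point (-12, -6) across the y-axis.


Reflection rule for y-axis: (-x, y)
(-12, -6) -> (12, -6)

(12, -6)


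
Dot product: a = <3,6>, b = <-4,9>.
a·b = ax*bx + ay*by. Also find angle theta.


a·b = 3*(-4) + 6*9 = -12 + 54 = 42
|a| = sqrt(9+36) = 6.7082
|b| = sqrt(16+81) = 9.8489
cos(theta) = 42/(sqrt(45)*sqrt(97)) = 42/sqrt(4365) = 0.635707
theta = arccos(42/sqrt(4365)) = 50.5275 degrees

a·b = 42, theta = 50.5275 deg


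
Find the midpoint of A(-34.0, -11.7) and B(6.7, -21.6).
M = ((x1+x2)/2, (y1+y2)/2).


Mx = (-34.0 + 6.7)/2 = -27.3/2 = -13.6500
My = (-11.7 - 21.6)/2 = -33.3/2 = -16.6500

(-13.6500, -16.6500)


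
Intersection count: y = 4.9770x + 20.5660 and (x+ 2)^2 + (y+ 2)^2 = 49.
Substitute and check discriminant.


Substitute y = 4.9770x + 20.5660: (x+ 2)^2 + (4.9770x+20.5660+ 2)^2 = 49
Expand to Ax^2 + Bx + C = 0, where b-k = 22.566
A = 1+m^2 = 25.770529
B = 2(m(b-k) - h) = 2(4.9770*22.566 + 2) = 228.621964
C = h^2 + (b-k)^2 - r^2 = 4 + 509.224356 - 49 = 464.224356
disc = B^2-4AC = 52268.0024 - 47853.2289 = 4414.7735
disc > 0

2 intersection points


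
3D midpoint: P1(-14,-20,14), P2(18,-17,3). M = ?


Mx = (-14+18)/2 = 2.0000
My = (-20- 17)/2 = -18.5000
Mz = (14+3)/2 = 8.5000

M = (2.0000, -18.5000, 8.5000)


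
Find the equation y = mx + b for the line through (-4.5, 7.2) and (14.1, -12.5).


m = (-19.7)/(18.6) = -1.0591
b = y1 - m*x1 = 7.2 - (-19.7*(-4.5))/(18.6) = 7.2 - 4.7661 = 2.4339

y = -1.0591x + 2.4339


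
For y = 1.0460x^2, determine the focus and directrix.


a = 1.0460
1/(4a) = 0.2390
Focus = (0, 0.2390)
Directrix: y = -0.2390

Focus = (0, 0.2390), Directrix: y = -0.2390


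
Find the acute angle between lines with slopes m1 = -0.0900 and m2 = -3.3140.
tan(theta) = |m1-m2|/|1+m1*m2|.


m1-m2 = 3.224
1+m1*m2 = 1.29826
tan(theta) = |3.224/1.29826| = 2.483324
theta = arctan(|3.224/1.29826|) = 68.0660 degrees (acute angle)

68.0660 degrees


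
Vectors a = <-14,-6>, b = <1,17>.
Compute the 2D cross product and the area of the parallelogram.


cross = -14*17 + 6*1 = -238 + 6 = -232
Parallelogram area = |-232| = 232

cross = -232, parallelogram area = 232


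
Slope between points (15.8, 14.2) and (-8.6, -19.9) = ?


dy = -19.9 - 14.2 = -34.1
dx = -8.6 - 15.8 = -24.4
m = -34.1/(-24.4) = 1.3975

m = 1.3975


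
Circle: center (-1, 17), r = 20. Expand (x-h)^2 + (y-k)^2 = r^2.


(x+ 1)^2 + (y-17)^2 = 20^2
D = -2h = 2, E = -2k = -34
F = h^2+k^2-r^2 = 1+289-400 = -110

x^2 + y^2 + 2x - 34y - 110 = 0


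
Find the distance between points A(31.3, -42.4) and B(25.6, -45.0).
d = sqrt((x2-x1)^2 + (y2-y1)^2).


dx = 25.6 - 31.3 = -5.7
dy = -45.0 + 42.4 = -2.6
d = sqrt(32.49 + 6.76) = sqrt(39.25) = 6.2650

6.2650


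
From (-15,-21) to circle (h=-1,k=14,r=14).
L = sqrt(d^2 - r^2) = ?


d = sqrt((-15+ 1)^2 + (-21-14)^2) = sqrt(196+1225) = 37.6962
L = sqrt(1421.0000 - 196) = sqrt(1225.0000) = 35.0000

35.0000


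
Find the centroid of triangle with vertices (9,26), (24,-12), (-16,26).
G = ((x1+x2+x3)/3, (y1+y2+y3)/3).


Gx = (9+24- 16)/3 = 17/3 = 5.6667
Gy = (26- 12+26)/3 = 40/3 = 13.3333

G = (5.6667, 13.3333)


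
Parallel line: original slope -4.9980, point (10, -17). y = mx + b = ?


Parallel lines have equal slopes.
m2 = -4.9980
b2 = -17 + 4.9980*10 = 32.9800

y = -4.9980x + 32.9800


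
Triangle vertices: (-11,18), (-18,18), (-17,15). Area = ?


-11*(18-15) = -33
-18*(15-18) = 54
-17*(18-18) = 0
sum = 21
Area = |21|/2 = 10.5000

10.5000 sq units


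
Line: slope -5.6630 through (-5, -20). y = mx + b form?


y + 20 = -5.6630(x + 5)
y = -5.6630x - 20 + 5.6630*(-5)
y = -5.6630x - 48.3150

y = -5.6630x - 48.3150


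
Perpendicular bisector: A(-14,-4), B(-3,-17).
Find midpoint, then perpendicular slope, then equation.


Midpoint = (-8.5, -10.5)
Slope of AB = dy/dx = -13/11 = -1.1818
Perp slope = -dx/dy = 11/13 = 0.8462
b = My - (perp slope)*Mx = -10.5 + (11*(-8.5))/(-13) = -10.5 + 7.1923 = -3.3077

y = 0.8462x - 3.3077


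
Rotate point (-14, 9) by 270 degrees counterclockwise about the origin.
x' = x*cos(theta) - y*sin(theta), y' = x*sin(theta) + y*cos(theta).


cos(270) = 0, sin(270) = -1
x' = -14*0 - 9*(-1) = 9
y' = -14*(-1) + 9*0 = 14

(9, 14)


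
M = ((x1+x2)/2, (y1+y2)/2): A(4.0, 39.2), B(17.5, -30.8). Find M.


Mx = (4.0 + 17.5)/2 = 21.5/2 = 10.7500
My = (39.2 - 30.8)/2 = 8.4/2 = 4.2000

(10.7500, 4.2000)


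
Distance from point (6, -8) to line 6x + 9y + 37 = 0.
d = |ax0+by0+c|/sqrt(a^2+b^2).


|6*6 + 9*(-8) + 37| = |1| = 1
sqrt(36 + 81) = sqrt(117) = 10.8167
d = 1/sqrt(117) = 0.0925

0.0925


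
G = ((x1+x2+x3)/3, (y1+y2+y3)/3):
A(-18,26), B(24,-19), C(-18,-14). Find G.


Gx = (-18+24- 18)/3 = -12/3 = -4.0000
Gy = (26- 19- 14)/3 = -7/3 = -2.3333

G = (-4.0000, -2.3333)


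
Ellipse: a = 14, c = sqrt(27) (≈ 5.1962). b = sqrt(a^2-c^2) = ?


b^2 = 14^2 - (sqrt(27))^2 = 196 - 27 = 169
b = sqrt(169) = 13

b = 13


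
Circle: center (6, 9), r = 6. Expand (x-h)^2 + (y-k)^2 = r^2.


(x-6)^2 + (y-9)^2 = 6^2
D = -2h = -12, E = -2k = -18
F = h^2+k^2-r^2 = 36+81-36 = 81

x^2 + y^2 - 12x - 18y + 81 = 0


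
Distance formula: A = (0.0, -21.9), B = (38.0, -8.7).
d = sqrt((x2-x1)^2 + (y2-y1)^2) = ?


dx = 38.0 - 0.0 = 38.0
dy = -8.7 + 21.9 = 13.2
d = sqrt(1444.0 + 174.24) = sqrt(1618.24) = 40.2274

40.2274


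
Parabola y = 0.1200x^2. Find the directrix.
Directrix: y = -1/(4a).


a = 0.1200
1/(4a) = 2.0833
directrix: y = -2.0833 = -2.0833

y = -2.0833


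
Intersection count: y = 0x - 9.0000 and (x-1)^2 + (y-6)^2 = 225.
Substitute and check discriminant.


Substitute y = 0x - 9.0000: (x-1)^2 + (0x- 9.0000-6)^2 = 225
Expand to Ax^2 + Bx + C = 0, where b-k = -15
A = 1+m^2 = 1
B = 2(m(b-k) - h) = 2(0*(-15) - 1) = -2
C = h^2 + (b-k)^2 - r^2 = 1 + 225 - 225 = 1
disc = B^2-4AC = 4.0000 - 4.0000 = 0
disc = 0

1 intersection point (tangent)


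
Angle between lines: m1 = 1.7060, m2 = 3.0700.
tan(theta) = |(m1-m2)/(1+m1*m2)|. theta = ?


m1-m2 = -1.364
1+m1*m2 = 6.23742
tan(theta) = |-1.364/6.23742| = 0.218680
theta = arctan(|-1.364/6.23742|) = 12.3353 degrees (acute angle)

12.3353 degrees


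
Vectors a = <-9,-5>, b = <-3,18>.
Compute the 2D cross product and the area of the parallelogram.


cross = -9*18 + 5*(-3) = -162 - 15 = -177
Parallelogram area = |-177| = 177

cross = -177, parallelogram area = 177


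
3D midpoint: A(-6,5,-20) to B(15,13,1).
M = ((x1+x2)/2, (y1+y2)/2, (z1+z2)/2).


Mx = (-6+15)/2 = 4.5000
My = (5+13)/2 = 9.0000
Mz = (-20+1)/2 = -9.5000

M = (4.5000, 9.0000, -9.5000)


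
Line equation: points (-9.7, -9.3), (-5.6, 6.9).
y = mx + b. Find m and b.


m = (16.2)/(4.1) = 3.9512
b = y1 - m*x1 = -9.3 - (16.2*(-9.7))/(4.1) = -9.3 + 38.3268 = 29.0268

y = 3.9512x + 29.0268


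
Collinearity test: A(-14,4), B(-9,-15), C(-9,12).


-14*(-15-12) - 9*(12-4) - 9*(4+ 15)
= 378 - 72 - 171 = 135

No, not collinear (determinant = 135)


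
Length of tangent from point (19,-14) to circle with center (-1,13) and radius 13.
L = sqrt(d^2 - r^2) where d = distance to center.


d = sqrt((19+ 1)^2 + (-14-13)^2) = sqrt(400+729) = 33.6006
L = sqrt(1129.0000 - 169) = sqrt(960.0000) = 30.9839

30.9839


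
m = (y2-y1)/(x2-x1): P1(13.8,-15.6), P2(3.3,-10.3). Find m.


dy = -10.3 + 15.6 = 5.3
dx = 3.3 - 13.8 = -10.5
m = 5.3/(-10.5) = -0.5048

m = -0.5048


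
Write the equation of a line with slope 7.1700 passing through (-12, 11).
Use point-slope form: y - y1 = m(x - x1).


y - 11 = 7.1700(x + 12)
y = 7.1700x + 11 - 7.1700*(-12)
y = 7.1700x + 97.0400

y = 7.1700x + 97.0400


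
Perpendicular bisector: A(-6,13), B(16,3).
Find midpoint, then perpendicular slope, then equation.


Midpoint = (5, 8)
Slope of AB = dy/dx = -10/22 = -0.4545
Perp slope = -dx/dy = 22/10 = 2.2000
b = My - (perp slope)*Mx = 8 + (22*5)/(-10) = 8 - 11.0000 = -3.0000

y = 2.2000x - 3.0000


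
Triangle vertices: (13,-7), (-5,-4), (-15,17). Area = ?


13*(-4-17) = -273
-5*(17+ 7) = -120
-15*(-7+ 4) = 45
sum = -348
Area = |-348|/2 = 174.0000

174.0000 sq units


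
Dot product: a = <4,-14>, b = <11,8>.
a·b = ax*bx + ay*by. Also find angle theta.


a·b = 4*11 - 14*8 = 44 - 112 = -68
|a| = sqrt(16+196) = 14.5602
|b| = sqrt(121+64) = 13.6015
cos(theta) = -68/(sqrt(212)*sqrt(185)) = -68/sqrt(39220) = -0.343364
theta = arccos(-68/sqrt(39220)) = 110.0820 degrees

a·b = -68, theta = 110.0820 deg


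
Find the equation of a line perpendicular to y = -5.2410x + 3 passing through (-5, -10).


Perpendicular slope = -1/m1 = -1/(-5.2410) = 0.1908
b2 = y0 - m2*x0 = -10 - 5/(-5.2410) = -10 + 0.9540 = -9.0460

y = 0.1908x - 9.0460


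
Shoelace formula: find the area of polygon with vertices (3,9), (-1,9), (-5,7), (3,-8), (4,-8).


sum(xi*y_{i+1}) = 3*9 - 1*7 - 5*(-8) + 3*(-8) + 4*9 = 72
sum(yi*x_{i+1}) = 9*(-1) + 9*(-5) + 7*3 - 8*4 - 8*3 = -89
Area = |72 + 89|/2 = 161/2 = 80.5000

80.5000 sq units


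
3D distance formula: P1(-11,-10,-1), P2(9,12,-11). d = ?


dx=20, dy=22, dz=-10
d = sqrt(400+484+100) = sqrt(984) = 31.3688

31.3688


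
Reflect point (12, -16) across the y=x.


Reflection rule for y=x: (y, x)
(12, -16) -> (-16, 12)

(-16, 12)


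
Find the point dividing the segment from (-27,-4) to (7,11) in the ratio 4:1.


Px = (4*7 + 1*(-27))/5 = 1/5 = 0.2000
Py = (4*11 + 1*(-4))/5 = 40/5 = 8.0000

P = (0.2000, 8.0000)


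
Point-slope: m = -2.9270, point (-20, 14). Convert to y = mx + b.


y - 14 = -2.9270(x + 20)
y = -2.9270x + 14 + 2.9270*(-20)
y = -2.9270x - 44.5400

y = -2.9270x - 44.5400


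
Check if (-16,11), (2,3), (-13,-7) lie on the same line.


-16*(3+ 7) + 2*(-7-11) - 13*(11-3)
= -160 - 36 - 104 = -300

No, not collinear (determinant = -300)


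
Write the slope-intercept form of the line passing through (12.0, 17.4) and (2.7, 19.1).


m = (1.7)/(-9.3) = -0.1828
b = y1 - m*x1 = 17.4 - (1.7*12.0)/(-9.3) = 17.4 + 2.1935 = 19.5935

y = -0.1828x + 19.5935


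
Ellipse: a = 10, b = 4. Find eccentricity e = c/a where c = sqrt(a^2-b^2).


c = sqrt(100-16) = sqrt(84) = 9.1652
e = c/a = sqrt(84)/10 = 0.9165

e = 0.9165


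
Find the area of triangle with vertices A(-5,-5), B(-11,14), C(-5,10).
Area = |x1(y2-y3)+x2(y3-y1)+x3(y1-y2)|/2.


-5*(14-10) = -20
-11*(10+ 5) = -165
-5*(-5-14) = 95
sum = -90
Area = |-90|/2 = 45.0000

45.0000 sq units


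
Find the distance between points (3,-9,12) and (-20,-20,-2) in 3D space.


dx=-23, dy=-11, dz=-14
d = sqrt(529+121+196) = sqrt(846) = 29.0861

29.0861


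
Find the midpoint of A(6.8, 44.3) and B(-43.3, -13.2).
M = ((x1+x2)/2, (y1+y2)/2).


Mx = (6.8 - 43.3)/2 = -36.5/2 = -18.2500
My = (44.3 - 13.2)/2 = 31.1/2 = 15.5500

(-18.2500, 15.5500)


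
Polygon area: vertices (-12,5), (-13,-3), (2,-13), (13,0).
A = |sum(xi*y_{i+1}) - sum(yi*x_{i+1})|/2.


sum(xi*y_{i+1}) = -12*(-3) - 13*(-13) + 2*0 + 13*5 = 270
sum(yi*x_{i+1}) = 5*(-13) - 3*2 - 13*13 + 0*(-12) = -240
Area = |270 + 240|/2 = 510/2 = 255.0000

255.0000 sq units


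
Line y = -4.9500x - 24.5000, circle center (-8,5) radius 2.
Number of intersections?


Substitute y = -4.9500x - 24.5000: (x+ 8)^2 + (-4.9500x- 24.5000-5)^2 = 4
Expand to Ax^2 + Bx + C = 0, where b-k = -29.5
A = 1+m^2 = 25.5025
B = 2(m(b-k) - h) = 2(-4.9500*(-29.5) + 8) = 308.05
C = h^2 + (b-k)^2 - r^2 = 64 + 870.25 - 4 = 930.25
disc = B^2-4AC = 94894.8025 - 94894.8025 = 0
disc = 0

1 intersection point (tangent)


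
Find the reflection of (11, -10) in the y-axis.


Reflection rule for y-axis: (-x, y)
(11, -10) -> (-11, -10)

(-11, -10)


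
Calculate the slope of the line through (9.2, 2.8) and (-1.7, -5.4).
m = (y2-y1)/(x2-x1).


dy = -5.4 - 2.8 = -8.2
dx = -1.7 - 9.2 = -10.9
m = -8.2/(-10.9) = 0.7523

m = 0.7523


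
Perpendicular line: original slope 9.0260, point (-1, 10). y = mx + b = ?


Perpendicular slope = -1/m1 = -1/9.0260 = -0.1108
b2 = y0 - m2*x0 = 10 - 1/9.0260 = 10 - 0.1108 = 9.8892

y = -0.1108x + 9.8892


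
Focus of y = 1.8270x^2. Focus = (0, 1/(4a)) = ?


a = 1.8270
4a = 7.3080
focus = (0, 1/7.3080) = (0, 0.1368)

Focus = (0, 0.1368)


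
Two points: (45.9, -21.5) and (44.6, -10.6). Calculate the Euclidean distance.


dx = 44.6 - 45.9 = -1.3
dy = -10.6 + 21.5 = 10.9
d = sqrt(1.69 + 118.81) = sqrt(120.5) = 10.9772

10.9772


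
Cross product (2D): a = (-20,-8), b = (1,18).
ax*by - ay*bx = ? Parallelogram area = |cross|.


cross = -20*18 + 8*1 = -360 + 8 = -352
Parallelogram area = |-352| = 352

cross = -352, parallelogram area = 352
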